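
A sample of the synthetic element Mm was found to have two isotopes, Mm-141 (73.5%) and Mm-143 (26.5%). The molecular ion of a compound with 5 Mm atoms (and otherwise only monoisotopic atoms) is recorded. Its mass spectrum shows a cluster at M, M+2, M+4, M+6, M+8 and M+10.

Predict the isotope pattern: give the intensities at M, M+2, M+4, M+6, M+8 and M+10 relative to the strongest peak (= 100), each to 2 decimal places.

The 5 Mm atoms are independent, so intensities follow the terms of (0.735 + 0.265)^5.
P(M) = 0.735^5 = 0.214505
P(M+2) = 5 × 0.735^4 × 0.265^1 = 0.386692
P(M+4) = 10 × 0.735^3 × 0.265^2 = 0.278839
P(M+6) = 10 × 0.735^2 × 0.265^3 = 0.100534
P(M+8) = 5 × 0.735^1 × 0.265^4 = 0.018123
P(M+10) = 0.265^5 = 0.001307
The M+2 peak is largest (0.386692); scaling to 100 gives 55.47 : 100.00 : 72.11 : 26.00 : 4.69 : 0.34.

55.47 : 100.00 : 72.11 : 26.00 : 4.69 : 0.34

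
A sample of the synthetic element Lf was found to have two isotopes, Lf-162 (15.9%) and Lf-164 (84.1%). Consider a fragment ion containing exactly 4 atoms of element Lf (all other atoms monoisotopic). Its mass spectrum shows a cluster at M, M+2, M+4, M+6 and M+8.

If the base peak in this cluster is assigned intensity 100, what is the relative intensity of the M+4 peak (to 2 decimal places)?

Term probabilities: M 0.0006, M+2 0.0135, M+4 0.1073, M+6 0.3783, M+8 0.5002. Base peak = M+8.
P(M+8) = C(4,4) × 0.159^0 × 0.841^4 = 1 × 1.0000 × 0.50024641 = 0.500246 (base)
P(M+4) = C(4,2) × 0.159^2 × 0.841^2 = 6 × 0.025281 × 0.707281 = 0.107285
Relative intensity = 0.107285 / 0.500246 × 100 = 21.45

21.45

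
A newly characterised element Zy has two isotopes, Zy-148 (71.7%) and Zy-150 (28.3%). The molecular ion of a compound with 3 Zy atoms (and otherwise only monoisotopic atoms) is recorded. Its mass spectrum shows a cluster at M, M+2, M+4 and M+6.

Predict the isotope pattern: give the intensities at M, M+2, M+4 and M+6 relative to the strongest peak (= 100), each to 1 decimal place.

84.5 : 100.0 : 39.5 : 5.2

Each Zy atom is independently Zy-148 (p = 0.717) or Zy-150 (q = 0.283); the cluster is the binomial expansion (p + q)^3.
P(M) = 0.717^3 = 0.368602
P(M+2) = 3 × 0.717^2 × 0.283^1 = 0.436462
P(M+4) = 3 × 0.717^1 × 0.283^2 = 0.172271
P(M+6) = 0.283^3 = 0.022665
The M+2 peak is largest (0.436462); scaling to 100 gives 84.5 : 100.0 : 39.5 : 5.2.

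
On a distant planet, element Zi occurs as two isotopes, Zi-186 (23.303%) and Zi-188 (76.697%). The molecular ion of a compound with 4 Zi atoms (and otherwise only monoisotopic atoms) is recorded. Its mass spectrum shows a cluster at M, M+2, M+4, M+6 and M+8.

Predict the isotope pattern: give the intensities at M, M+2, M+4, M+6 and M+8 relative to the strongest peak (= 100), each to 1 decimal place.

Expanding (0.23303 + 0.76697)^4:
P(M) = 0.23303^4 = 0.002949
P(M+2) = 4 × 0.23303^3 × 0.76697^1 = 0.038822
P(M+4) = 6 × 0.23303^2 × 0.76697^2 = 0.191660
P(M+6) = 4 × 0.23303^1 × 0.76697^3 = 0.420540
P(M+8) = 0.76697^4 = 0.346030
The M+6 peak is largest (0.420540); scaling to 100 gives 0.7 : 9.2 : 45.6 : 100.0 : 82.3.

0.7 : 9.2 : 45.6 : 100.0 : 82.3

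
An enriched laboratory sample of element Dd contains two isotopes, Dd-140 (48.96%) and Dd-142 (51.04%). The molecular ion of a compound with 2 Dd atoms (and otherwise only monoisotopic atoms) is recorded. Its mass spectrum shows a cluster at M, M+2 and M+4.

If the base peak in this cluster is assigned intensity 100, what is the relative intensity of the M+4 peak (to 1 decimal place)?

52.1

Binomial terms of (0.4896 + 0.5104)^2: M 0.2397, M+2 0.4998, M+4 0.2605 → M+2 is the base peak.
P(M+2) = C(2,1) × 0.4896^1 × 0.5104^1 = 2 × 0.4896 × 0.5104 = 0.499784 (base)
P(M+4) = C(2,2) × 0.4896^0 × 0.5104^2 = 1 × 1.0000 × 0.26050816 = 0.260508
Relative intensity = 0.260508 / 0.499784 × 100 = 52.1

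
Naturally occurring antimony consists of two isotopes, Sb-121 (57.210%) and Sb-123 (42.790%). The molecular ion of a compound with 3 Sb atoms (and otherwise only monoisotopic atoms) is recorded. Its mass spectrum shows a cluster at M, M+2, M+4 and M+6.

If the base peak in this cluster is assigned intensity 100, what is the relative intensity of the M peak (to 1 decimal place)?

(0.57210 + 0.42790)^3 gives M 0.1872, M+2 0.4202, M+4 0.3143, M+6 0.0783; the largest is M+2.
P(M+2) = C(3,1) × 0.57210^2 × 0.42790^1 = 3 × 0.32729841 × 0.4279 = 0.420153 (base)
P(M) = C(3,0) × 0.57210^3 × 0.42790^0 = 1 × 0.18724742 × 1.0000 = 0.187247
Relative intensity = 0.187247 / 0.420153 × 100 = 44.6

44.6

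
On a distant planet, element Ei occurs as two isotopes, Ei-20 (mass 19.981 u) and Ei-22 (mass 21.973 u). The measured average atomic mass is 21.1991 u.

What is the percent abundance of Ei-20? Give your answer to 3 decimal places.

With x = fraction of Ei-20 (so Ei-22 is 1 − x):
19.981·x + 21.973·(1 − x) = 21.1991
(19.981 − 21.973)·x = 21.1991 − 21.973
x = -0.7739 / -1.992 = 0.38850 → 38.850% Ei-20, 61.150% Ei-22.

38.850%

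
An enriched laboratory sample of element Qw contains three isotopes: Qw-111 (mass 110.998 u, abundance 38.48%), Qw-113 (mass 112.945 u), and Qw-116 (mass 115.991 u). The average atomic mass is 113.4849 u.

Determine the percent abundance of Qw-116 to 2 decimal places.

Let x and y be the fractions of Qw-113 and Qw-116. Then x + y = 1 − 0.3848 = 0.6152 and 112.945x + 115.991y = 113.4849 − 0.3848×110.998 = 70.7728696.
Substituting: 112.945x + 115.991(0.6152 − x) = 70.7728696
(112.945 − 115.991)x = -0.5847936  ⇒  x = 0.19199, y = 0.42321
Qw-113: 19.20%, Qw-116: 42.32%.

42.32%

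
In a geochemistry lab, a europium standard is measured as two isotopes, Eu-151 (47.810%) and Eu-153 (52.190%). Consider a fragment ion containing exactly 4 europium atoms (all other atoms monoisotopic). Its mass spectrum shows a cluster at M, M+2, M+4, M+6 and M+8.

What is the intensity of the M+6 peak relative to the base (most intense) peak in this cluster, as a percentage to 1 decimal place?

72.8%

Term probabilities: M 0.0522, M+2 0.2281, M+4 0.3736, M+6 0.2719, M+8 0.0742. Base peak = M+4.
P(M+4) = C(4,2) × 0.47810^2 × 0.52190^2 = 6 × 0.22857961 × 0.27237961 = 0.373563 (base)
P(M+6) = C(4,3) × 0.47810^1 × 0.52190^3 = 4 × 0.4781 × 0.14215492 = 0.271857
Relative intensity = 0.271857 / 0.373563 × 100 = 72.8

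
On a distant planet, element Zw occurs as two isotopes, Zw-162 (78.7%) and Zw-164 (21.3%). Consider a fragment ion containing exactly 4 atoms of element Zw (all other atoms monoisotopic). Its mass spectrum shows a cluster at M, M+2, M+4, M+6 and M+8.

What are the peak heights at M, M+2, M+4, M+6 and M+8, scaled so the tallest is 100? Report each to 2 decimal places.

Each Zw atom is independently Zw-162 (p = 0.787) or Zw-164 (q = 0.213); the cluster is the binomial expansion (p + q)^4.
P(M) = 0.787^4 = 0.383618
P(M+2) = 4 × 0.787^3 × 0.213^1 = 0.415302
P(M+4) = 6 × 0.787^2 × 0.213^2 = 0.168601
P(M+6) = 4 × 0.787^1 × 0.213^3 = 0.030421
P(M+8) = 0.213^4 = 0.002058
The M+2 peak is largest (0.415302); scaling to 100 gives 92.37 : 100.00 : 40.60 : 7.33 : 0.50.

92.37 : 100.00 : 40.60 : 7.33 : 0.50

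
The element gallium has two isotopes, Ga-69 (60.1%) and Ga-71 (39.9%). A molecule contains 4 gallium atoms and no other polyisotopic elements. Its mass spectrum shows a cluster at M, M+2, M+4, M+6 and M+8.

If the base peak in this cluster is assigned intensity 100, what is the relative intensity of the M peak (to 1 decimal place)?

37.7

Term probabilities: M 0.1305, M+2 0.3465, M+4 0.3450, M+6 0.1527, M+8 0.0253. Base peak = M+2.
P(M+2) = C(4,1) × 0.601^3 × 0.399^1 = 4 × 0.2170818 × 0.3990 = 0.346463 (base)
P(M) = C(4,0) × 0.601^4 × 0.399^0 = 1 × 0.13046616 × 1.0000 = 0.130466
Relative intensity = 0.130466 / 0.346463 × 100 = 37.7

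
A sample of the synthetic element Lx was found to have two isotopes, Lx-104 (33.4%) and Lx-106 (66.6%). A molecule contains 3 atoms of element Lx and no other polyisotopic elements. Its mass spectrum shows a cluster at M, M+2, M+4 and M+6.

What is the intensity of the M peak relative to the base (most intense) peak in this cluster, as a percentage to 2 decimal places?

Term probabilities: M 0.0373, M+2 0.2229, M+4 0.4444, M+6 0.2954. Base peak = M+4.
P(M+4) = C(3,2) × 0.334^1 × 0.666^2 = 3 × 0.3340 × 0.443556 = 0.444443 (base)
P(M) = C(3,0) × 0.334^3 × 0.666^0 = 1 × 0.0372597 × 1.0000 = 0.037260
Relative intensity = 0.037260 / 0.444443 × 100 = 8.38

8.38%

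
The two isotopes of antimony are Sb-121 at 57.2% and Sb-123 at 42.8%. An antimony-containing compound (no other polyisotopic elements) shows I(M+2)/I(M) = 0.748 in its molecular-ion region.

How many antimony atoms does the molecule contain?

The M+2/M ratio from n Sb atoms is n · q/p = n · 0.428/0.572.
n = 0.748 × 0.572/0.428 = 1.00 ≈ 1

1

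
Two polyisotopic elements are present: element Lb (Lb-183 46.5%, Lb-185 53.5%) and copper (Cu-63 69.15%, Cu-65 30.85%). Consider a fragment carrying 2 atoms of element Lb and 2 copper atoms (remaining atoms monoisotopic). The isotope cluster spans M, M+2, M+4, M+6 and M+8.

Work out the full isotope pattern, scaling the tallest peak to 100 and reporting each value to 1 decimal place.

Element Lb pattern (n=2): 0.216225 : 0.49755 : 0.286225
Copper pattern (n=2): 0.47817225 : 0.4266555 : 0.09517225
Convolve the two distributions (both contribute in 2-u steps):
  M: 0.216225×0.47817225 = 0.103393
  M+2: 0.216225×0.4266555 + 0.49755×0.47817225 = 0.330168
  M+4: 0.216225×0.09517225 + 0.49755×0.4266555 + 0.286225×0.47817225 = 0.369726
  M+6: 0.49755×0.09517225 + 0.286225×0.4266555 = 0.169472
  M+8: 0.286225×0.09517225 = 0.027241
Scale to base peak (0.369726) = 100: 28.0 : 89.3 : 100.0 : 45.8 : 7.4

28.0 : 89.3 : 100.0 : 45.8 : 7.4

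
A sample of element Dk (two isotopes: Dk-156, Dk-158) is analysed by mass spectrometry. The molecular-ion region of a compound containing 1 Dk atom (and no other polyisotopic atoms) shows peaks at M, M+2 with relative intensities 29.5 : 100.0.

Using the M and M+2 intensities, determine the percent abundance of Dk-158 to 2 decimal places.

If p is the fraction of Dk that is Dk-156, then I(M+2)/I(M) = [C(1,1)·p^0·(1−p)] / p^1 = 1·(1−p)/p = 100.0/29.5 = 3.3898
(1−p)/p = 3.3898/1 = 3.3898  ⇒  p = 1/(1 + 3.3898) = 0.2278
Dk-156: 22.78%, Dk-158: 77.22%.

77.22%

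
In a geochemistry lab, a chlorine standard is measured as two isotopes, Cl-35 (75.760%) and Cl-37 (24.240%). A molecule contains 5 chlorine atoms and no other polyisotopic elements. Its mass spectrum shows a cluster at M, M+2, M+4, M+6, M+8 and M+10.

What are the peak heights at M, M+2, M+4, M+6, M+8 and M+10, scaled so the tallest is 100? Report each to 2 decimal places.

Expanding (0.75760 + 0.24240)^5:
P(M) = 0.75760^5 = 0.249574
P(M+2) = 5 × 0.75760^4 × 0.24240^1 = 0.399266
P(M+4) = 10 × 0.75760^3 × 0.24240^2 = 0.255497
P(M+6) = 10 × 0.75760^2 × 0.24240^3 = 0.081748
P(M+8) = 5 × 0.75760^1 × 0.24240^4 = 0.013078
P(M+10) = 0.24240^5 = 0.000837
The M+2 peak is largest (0.399266); scaling to 100 gives 62.51 : 100.00 : 63.99 : 20.47 : 3.28 : 0.21.

62.51 : 100.00 : 63.99 : 20.47 : 3.28 : 0.21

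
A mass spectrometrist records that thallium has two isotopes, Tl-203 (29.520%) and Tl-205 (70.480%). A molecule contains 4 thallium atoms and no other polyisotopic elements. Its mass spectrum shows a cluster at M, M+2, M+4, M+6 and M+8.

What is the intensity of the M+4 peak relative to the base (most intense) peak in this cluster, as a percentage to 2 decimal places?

62.83%

(0.29520 + 0.70480)^4 gives M 0.0076, M+2 0.0725, M+4 0.2597, M+6 0.4134, M+8 0.2468; the largest is M+6.
P(M+6) = C(4,3) × 0.29520^1 × 0.70480^3 = 4 × 0.2952 × 0.35010449 = 0.413403 (base)
P(M+4) = C(4,2) × 0.29520^2 × 0.70480^2 = 6 × 0.08714304 × 0.49674304 = 0.259726
Relative intensity = 0.259726 / 0.413403 × 100 = 62.83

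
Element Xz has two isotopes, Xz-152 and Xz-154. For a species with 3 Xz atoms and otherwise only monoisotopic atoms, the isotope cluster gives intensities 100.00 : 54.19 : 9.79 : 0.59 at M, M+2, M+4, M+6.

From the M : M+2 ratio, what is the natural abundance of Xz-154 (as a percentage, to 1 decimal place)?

15.3%

Write p for the Xz-152 fraction. I(M+2)/I(M) = [C(3,1)·p^2·(1−p)] / p^3 = 3·(1−p)/p = 54.19/100.00 = 0.5419
(1−p)/p = 0.5419/3 = 0.1806  ⇒  p = 1/(1 + 0.1806) = 0.8470
Xz-152: 84.7%, Xz-154: 15.3%.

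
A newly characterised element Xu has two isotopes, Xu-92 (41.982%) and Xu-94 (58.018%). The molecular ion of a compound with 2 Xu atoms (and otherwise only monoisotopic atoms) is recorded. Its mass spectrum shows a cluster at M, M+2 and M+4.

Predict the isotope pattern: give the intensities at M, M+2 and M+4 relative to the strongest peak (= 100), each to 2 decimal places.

Expanding (0.41982 + 0.58018)^2:
P(M) = 0.41982^2 = 0.176249
P(M+2) = 2 × 0.41982^1 × 0.58018^1 = 0.487142
P(M+4) = 0.58018^2 = 0.336609
The M+2 peak is largest (0.487142); scaling to 100 gives 36.18 : 100.00 : 69.10.

36.18 : 100.00 : 69.10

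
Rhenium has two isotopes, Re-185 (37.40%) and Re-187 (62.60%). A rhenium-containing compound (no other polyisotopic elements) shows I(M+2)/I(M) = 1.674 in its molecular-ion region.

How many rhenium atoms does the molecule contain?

With n Re atoms, P(M+2)/P(M) = C(n,1)·p^(n−1)q / p^n = n·q/p = n · 0.6260/0.3740.
n = 1.674 × 0.3740/0.6260 = 1.00 ≈ 1

1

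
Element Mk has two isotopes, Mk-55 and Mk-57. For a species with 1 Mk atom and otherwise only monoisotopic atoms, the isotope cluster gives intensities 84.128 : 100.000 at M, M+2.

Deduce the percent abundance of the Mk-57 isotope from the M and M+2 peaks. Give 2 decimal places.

54.31%

If p is the fraction of Mk that is Mk-55, then I(M+2)/I(M) = [C(1,1)·p^0·(1−p)] / p^1 = 1·(1−p)/p = 100.000/84.128 = 1.1887
(1−p)/p = 1.1887/1 = 1.1887  ⇒  p = 1/(1 + 1.1887) = 0.4569
Mk-55: 45.69%, Mk-57: 54.31%.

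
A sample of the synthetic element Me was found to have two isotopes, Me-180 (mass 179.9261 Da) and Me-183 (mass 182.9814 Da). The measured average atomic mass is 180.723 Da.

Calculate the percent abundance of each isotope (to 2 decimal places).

Let x be the fractional abundance of Me-180; then Me-183 has abundance 1 − x.
179.9261·x + 182.9814·(1 − x) = 180.723
(179.9261 − 182.9814)·x = 180.723 − 182.9814
x = -2.2584 / -3.0553 = 0.73917 → 73.92% Me-180, 26.08% Me-183.

Me-180: 73.92%, Me-183: 26.08%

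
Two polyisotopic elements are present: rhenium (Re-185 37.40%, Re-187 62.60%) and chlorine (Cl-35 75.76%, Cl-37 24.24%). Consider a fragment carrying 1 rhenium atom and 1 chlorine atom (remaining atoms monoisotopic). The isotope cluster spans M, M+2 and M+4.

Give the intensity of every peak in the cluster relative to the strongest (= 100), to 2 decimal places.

Rhenium pattern (n=1): 0.3740 : 0.6260
Chlorine pattern (n=1): 0.7576 : 0.2424
Convolve the two distributions (both contribute in 2-u steps):
  M: 0.3740×0.7576 = 0.283342
  M+2: 0.3740×0.2424 + 0.6260×0.7576 = 0.564915
  M+4: 0.6260×0.2424 = 0.151742
Scale to base peak (0.564915) = 100: 50.16 : 100.00 : 26.86

50.16 : 100.00 : 26.86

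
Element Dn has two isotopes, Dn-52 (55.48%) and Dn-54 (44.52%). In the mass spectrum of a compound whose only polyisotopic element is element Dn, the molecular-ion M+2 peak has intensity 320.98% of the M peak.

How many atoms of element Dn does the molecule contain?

The M+2/M ratio from n Dn atoms is n · q/p = n · 0.4452/0.5548.
n = 3.2098 × 0.5548/0.4452 = 4.00 ≈ 4

4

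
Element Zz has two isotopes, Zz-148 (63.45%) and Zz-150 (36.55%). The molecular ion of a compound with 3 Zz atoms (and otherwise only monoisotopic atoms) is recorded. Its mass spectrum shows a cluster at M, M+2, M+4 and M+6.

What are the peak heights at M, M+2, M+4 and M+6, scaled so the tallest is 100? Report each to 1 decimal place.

The 3 Zz atoms are independent, so intensities follow the terms of (0.6345 + 0.3655)^3.
P(M) = 0.6345^3 = 0.255444
P(M+2) = 3 × 0.6345^2 × 0.3655^1 = 0.441440
P(M+4) = 3 × 0.6345^1 × 0.3655^2 = 0.254289
P(M+6) = 0.3655^3 = 0.048827
The M+2 peak is largest (0.441440); scaling to 100 gives 57.9 : 100.0 : 57.6 : 11.1.

57.9 : 100.0 : 57.6 : 11.1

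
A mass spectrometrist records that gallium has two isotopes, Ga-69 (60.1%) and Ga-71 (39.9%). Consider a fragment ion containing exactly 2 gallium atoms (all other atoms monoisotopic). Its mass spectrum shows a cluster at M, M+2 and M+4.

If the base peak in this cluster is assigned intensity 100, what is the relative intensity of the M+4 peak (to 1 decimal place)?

Term probabilities: M 0.3612, M+2 0.4796, M+4 0.1592. Base peak = M+2.
P(M+2) = C(2,1) × 0.601^1 × 0.399^1 = 2 × 0.6010 × 0.3990 = 0.479598 (base)
P(M+4) = C(2,2) × 0.601^0 × 0.399^2 = 1 × 1.0000 × 0.159201 = 0.159201
Relative intensity = 0.159201 / 0.479598 × 100 = 33.2

33.2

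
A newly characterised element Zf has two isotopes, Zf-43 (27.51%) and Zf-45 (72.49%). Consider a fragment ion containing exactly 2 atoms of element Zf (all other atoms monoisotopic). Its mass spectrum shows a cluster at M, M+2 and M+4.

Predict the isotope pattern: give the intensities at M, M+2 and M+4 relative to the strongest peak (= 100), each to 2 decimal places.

The 2 Zf atoms are independent, so intensities follow the terms of (0.2751 + 0.7249)^2.
P(M) = 0.2751^2 = 0.075680
P(M+2) = 2 × 0.2751^1 × 0.7249^1 = 0.398840
P(M+4) = 0.7249^2 = 0.525480
The M+4 peak is largest (0.525480); scaling to 100 gives 14.40 : 75.90 : 100.00.

14.40 : 75.90 : 100.00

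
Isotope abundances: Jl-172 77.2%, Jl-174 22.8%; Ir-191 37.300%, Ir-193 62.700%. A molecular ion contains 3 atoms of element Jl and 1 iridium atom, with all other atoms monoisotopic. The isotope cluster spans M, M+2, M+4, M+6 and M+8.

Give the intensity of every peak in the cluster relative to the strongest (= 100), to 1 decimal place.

39.0 : 100.0 : 68.2 : 18.1 : 1.7

Element Jl pattern (n=3): 0.46009965 : 0.40765306 : 0.12039494 : 0.01185235
Iridium pattern (n=1): 0.3730 : 0.6270
Convolve the two distributions (both contribute in 2-u steps):
  M: 0.46009965×0.3730 = 0.171617
  M+2: 0.46009965×0.6270 + 0.40765306×0.3730 = 0.440537
  M+4: 0.40765306×0.6270 + 0.12039494×0.3730 = 0.300506
  M+6: 0.12039494×0.6270 + 0.01185235×0.3730 = 0.079909
  M+8: 0.01185235×0.6270 = 0.007431
Scale to base peak (0.440537) = 100: 39.0 : 100.0 : 68.2 : 18.1 : 1.7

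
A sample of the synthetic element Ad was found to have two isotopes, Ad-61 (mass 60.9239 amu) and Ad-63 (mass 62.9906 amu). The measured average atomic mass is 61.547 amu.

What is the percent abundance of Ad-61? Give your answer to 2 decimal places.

69.85%

Writing the weighted mean with unknown fraction x of Ad-61:
60.9239·x + 62.9906·(1 − x) = 61.547
(60.9239 − 62.9906)·x = 61.547 − 62.9906
x = -1.4436 / -2.0667 = 0.69850 → 69.85% Ad-61, 30.15% Ad-63.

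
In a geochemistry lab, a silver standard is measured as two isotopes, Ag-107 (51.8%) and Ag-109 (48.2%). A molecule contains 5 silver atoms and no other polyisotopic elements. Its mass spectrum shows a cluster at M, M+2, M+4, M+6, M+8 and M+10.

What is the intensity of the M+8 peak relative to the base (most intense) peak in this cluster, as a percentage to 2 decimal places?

43.29%

(0.518 + 0.482)^5 gives M 0.0373, M+2 0.1735, M+4 0.3229, M+6 0.3005, M+8 0.1398, M+10 0.0260; the largest is M+4.
P(M+4) = C(5,2) × 0.518^3 × 0.482^2 = 10 × 0.13899183 × 0.232324 = 0.322911 (base)
P(M+8) = C(5,4) × 0.518^1 × 0.482^4 = 5 × 0.5180 × 0.05397444 = 0.139794
Relative intensity = 0.139794 / 0.322911 × 100 = 43.29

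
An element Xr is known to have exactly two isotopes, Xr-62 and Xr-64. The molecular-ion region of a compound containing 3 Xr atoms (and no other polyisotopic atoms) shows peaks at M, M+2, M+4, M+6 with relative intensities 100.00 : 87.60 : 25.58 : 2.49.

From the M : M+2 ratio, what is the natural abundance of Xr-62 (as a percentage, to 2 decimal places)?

77.40%

Write p for the Xr-62 fraction. I(M+2)/I(M) = [C(3,1)·p^2·(1−p)] / p^3 = 3·(1−p)/p = 87.60/100.00 = 0.8760
(1−p)/p = 0.8760/3 = 0.2920  ⇒  p = 1/(1 + 0.2920) = 0.7740
Xr-62: 77.40%, Xr-64: 22.60%.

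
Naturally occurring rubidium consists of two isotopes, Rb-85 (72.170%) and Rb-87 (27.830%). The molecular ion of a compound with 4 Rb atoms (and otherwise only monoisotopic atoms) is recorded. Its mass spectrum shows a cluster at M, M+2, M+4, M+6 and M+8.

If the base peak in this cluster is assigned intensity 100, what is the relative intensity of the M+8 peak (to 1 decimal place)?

1.4

Term probabilities: M 0.2713, M+2 0.4184, M+4 0.2420, M+6 0.0622, M+8 0.0060. Base peak = M+2.
P(M+2) = C(4,1) × 0.72170^3 × 0.27830^1 = 4 × 0.37589809 × 0.2783 = 0.418450 (base)
P(M+8) = C(4,4) × 0.72170^0 × 0.27830^4 = 1 × 1.0000 × 0.00599864 = 0.005999
Relative intensity = 0.005999 / 0.418450 × 100 = 1.4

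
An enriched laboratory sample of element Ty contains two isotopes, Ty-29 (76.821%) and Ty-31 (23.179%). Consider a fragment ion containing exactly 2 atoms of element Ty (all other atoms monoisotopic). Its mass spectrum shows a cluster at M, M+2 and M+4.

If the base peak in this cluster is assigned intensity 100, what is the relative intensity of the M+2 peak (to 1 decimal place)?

60.3

Binomial terms of (0.76821 + 0.23179)^2: M 0.5901, M+2 0.3561, M+4 0.0537 → M is the base peak.
P(M) = C(2,0) × 0.76821^2 × 0.23179^0 = 1 × 0.5901466 × 1.0000 = 0.590147 (base)
P(M+2) = C(2,1) × 0.76821^1 × 0.23179^1 = 2 × 0.76821 × 0.23179 = 0.356127
Relative intensity = 0.356127 / 0.590147 × 100 = 60.3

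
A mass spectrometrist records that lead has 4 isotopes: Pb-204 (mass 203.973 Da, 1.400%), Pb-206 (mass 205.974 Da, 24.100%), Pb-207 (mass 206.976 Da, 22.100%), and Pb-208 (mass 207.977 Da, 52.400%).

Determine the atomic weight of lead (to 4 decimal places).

207.2170 Da

Average mass = Σ (abundance × isotope mass) = 0.01400 × 203.973 + 0.24100 × 205.974 + 0.22100 × 206.976 + 0.52400 × 207.977
= 2.85562 + 49.63973 + 45.74170 + 108.97995 = 207.21700 Da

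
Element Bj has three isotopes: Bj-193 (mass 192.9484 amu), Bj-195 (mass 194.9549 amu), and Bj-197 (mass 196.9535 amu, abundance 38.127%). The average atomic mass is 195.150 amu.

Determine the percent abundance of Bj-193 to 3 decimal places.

Let x and y be the fractions of Bj-193 and Bj-195. Then x + y = 1 − 0.38127 = 0.61873 and 192.9484x + 194.9549y = 195.150 − 0.38127×196.9535 = 120.057539055.
Substituting: 192.9484x + 194.9549(0.61873 − x) = 120.057539055
(192.9484 − 194.9549)x = -0.566906222  ⇒  x = 0.28253, y = 0.33620
Bj-193: 28.253%, Bj-195: 33.620%.

28.253%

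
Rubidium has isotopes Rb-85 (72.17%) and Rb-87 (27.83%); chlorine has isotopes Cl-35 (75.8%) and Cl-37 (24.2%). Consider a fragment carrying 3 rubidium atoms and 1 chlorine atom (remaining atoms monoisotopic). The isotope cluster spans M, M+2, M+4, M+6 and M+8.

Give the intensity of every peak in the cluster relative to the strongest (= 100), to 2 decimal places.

67.75 : 100.00 : 55.24 : 13.53 : 1.24

Rubidium pattern (n=3): 0.37589809 : 0.43485841 : 0.16768892 : 0.02155458
Chlorine pattern (n=1): 0.7580 : 0.2420
Convolve the two distributions (both contribute in 2-u steps):
  M: 0.37589809×0.7580 = 0.284931
  M+2: 0.37589809×0.2420 + 0.43485841×0.7580 = 0.420590
  M+4: 0.43485841×0.2420 + 0.16768892×0.7580 = 0.232344
  M+6: 0.16768892×0.2420 + 0.02155458×0.7580 = 0.056919
  M+8: 0.02155458×0.2420 = 0.005216
Scale to base peak (0.420590) = 100: 67.75 : 100.00 : 55.24 : 13.53 : 1.24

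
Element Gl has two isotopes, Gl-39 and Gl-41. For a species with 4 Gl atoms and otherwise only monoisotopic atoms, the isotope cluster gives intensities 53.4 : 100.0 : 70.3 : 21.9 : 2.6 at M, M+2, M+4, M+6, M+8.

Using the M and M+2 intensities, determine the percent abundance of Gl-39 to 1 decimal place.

If p is the fraction of Gl that is Gl-39, then I(M+2)/I(M) = [C(4,1)·p^3·(1−p)] / p^4 = 4·(1−p)/p = 100.0/53.4 = 1.8727
(1−p)/p = 1.8727/4 = 0.4682  ⇒  p = 1/(1 + 0.4682) = 0.6811
Gl-39: 68.1%, Gl-41: 31.9%.

68.1%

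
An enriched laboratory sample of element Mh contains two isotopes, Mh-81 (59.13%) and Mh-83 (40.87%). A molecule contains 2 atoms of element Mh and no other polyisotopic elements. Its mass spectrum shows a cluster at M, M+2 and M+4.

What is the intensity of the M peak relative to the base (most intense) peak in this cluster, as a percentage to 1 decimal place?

72.3%

(0.5913 + 0.4087)^2 gives M 0.3496, M+2 0.4833, M+4 0.1670; the largest is M+2.
P(M+2) = C(2,1) × 0.5913^1 × 0.4087^1 = 2 × 0.5913 × 0.4087 = 0.483329 (base)
P(M) = C(2,0) × 0.5913^2 × 0.4087^0 = 1 × 0.34963569 × 1.0000 = 0.349636
Relative intensity = 0.349636 / 0.483329 × 100 = 72.3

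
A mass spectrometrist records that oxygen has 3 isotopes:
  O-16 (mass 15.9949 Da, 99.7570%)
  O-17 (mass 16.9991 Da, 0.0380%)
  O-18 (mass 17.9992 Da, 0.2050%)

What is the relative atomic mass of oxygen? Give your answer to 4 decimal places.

15.9994 Da

Ar = Σ fᵢ·mᵢ = 0.997570 × 15.9949 + 0.000380 × 16.9991 + 0.002050 × 17.9992
= 15.95603 + 0.00646 + 0.03690 = 15.99939 Da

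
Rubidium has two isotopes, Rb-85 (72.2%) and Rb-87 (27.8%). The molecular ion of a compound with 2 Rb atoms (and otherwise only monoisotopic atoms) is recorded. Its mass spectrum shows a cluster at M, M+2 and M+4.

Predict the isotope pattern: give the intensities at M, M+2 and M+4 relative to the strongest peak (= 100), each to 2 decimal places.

100.00 : 77.01 : 14.83

Expanding (0.722 + 0.278)^2:
P(M) = 0.722^2 = 0.521284
P(M+2) = 2 × 0.722^1 × 0.278^1 = 0.401432
P(M+4) = 0.278^2 = 0.077284
The M peak is largest (0.521284); scaling to 100 gives 100.00 : 77.01 : 14.83.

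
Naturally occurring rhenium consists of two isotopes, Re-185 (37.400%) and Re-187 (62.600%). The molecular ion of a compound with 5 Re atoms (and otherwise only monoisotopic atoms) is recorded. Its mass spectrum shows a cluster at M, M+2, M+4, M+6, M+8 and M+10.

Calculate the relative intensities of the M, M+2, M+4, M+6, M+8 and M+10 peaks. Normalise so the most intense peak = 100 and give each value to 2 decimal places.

Expanding (0.37400 + 0.62600)^5:
P(M) = 0.37400^5 = 0.007317
P(M+2) = 5 × 0.37400^4 × 0.62600^1 = 0.061239
P(M+4) = 10 × 0.37400^3 × 0.62600^2 = 0.205005
P(M+6) = 10 × 0.37400^2 × 0.62600^3 = 0.343136
P(M+8) = 5 × 0.37400^1 × 0.62600^4 = 0.287170
P(M+10) = 0.62600^5 = 0.096133
The M+6 peak is largest (0.343136); scaling to 100 gives 2.13 : 17.85 : 59.74 : 100.00 : 83.69 : 28.02.

2.13 : 17.85 : 59.74 : 100.00 : 83.69 : 28.02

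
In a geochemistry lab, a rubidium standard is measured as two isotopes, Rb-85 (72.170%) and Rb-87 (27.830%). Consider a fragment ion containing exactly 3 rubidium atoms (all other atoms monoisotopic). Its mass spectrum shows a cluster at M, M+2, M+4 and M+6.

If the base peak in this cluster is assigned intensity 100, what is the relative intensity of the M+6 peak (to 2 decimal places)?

4.96

Binomial terms of (0.72170 + 0.27830)^3: M 0.3759, M+2 0.4349, M+4 0.1677, M+6 0.0216 → M+2 is the base peak.
P(M+2) = C(3,1) × 0.72170^2 × 0.27830^1 = 3 × 0.52085089 × 0.2783 = 0.434858 (base)
P(M+6) = C(3,3) × 0.72170^0 × 0.27830^3 = 1 × 1.0000 × 0.02155458 = 0.021555
Relative intensity = 0.021555 / 0.434858 × 100 = 4.96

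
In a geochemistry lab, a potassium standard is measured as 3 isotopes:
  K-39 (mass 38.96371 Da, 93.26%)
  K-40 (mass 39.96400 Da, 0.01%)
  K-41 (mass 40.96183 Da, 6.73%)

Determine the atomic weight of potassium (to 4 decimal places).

39.0983 Da

Average mass = Σ (abundance × isotope mass) = 0.9326 × 38.96371 + 0.0001 × 39.96400 + 0.0673 × 40.96183
= 36.337556 + 0.003996 + 2.756731 = 39.098283 Da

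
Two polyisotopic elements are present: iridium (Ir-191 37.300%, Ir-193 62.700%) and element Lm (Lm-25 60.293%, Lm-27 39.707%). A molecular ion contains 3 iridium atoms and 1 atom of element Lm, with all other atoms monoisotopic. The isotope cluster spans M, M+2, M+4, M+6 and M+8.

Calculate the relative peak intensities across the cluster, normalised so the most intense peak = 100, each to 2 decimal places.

Iridium pattern (n=3): 0.05189512 : 0.26170165 : 0.43991135 : 0.24649188
Element Lm pattern (n=1): 0.60293 : 0.39707
Convolve the two distributions (both contribute in 2-u steps):
  M: 0.05189512×0.60293 = 0.031289
  M+2: 0.05189512×0.39707 + 0.26170165×0.60293 = 0.178394
  M+4: 0.26170165×0.39707 + 0.43991135×0.60293 = 0.369150
  M+6: 0.43991135×0.39707 + 0.24649188×0.60293 = 0.323293
  M+8: 0.24649188×0.39707 = 0.097875
Scale to base peak (0.369150) = 100: 8.48 : 48.33 : 100.00 : 87.58 : 26.51

8.48 : 48.33 : 100.00 : 87.58 : 26.51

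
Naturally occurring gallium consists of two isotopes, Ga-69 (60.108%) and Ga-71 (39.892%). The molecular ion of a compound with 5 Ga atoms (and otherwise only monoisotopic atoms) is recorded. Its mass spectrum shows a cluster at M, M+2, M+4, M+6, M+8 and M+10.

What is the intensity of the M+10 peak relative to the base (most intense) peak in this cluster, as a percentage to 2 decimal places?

2.92%

(0.60108 + 0.39892)^5 gives M 0.0785, M+2 0.2604, M+4 0.3456, M+6 0.2294, M+8 0.0761, M+10 0.0101; the largest is M+4.
P(M+4) = C(5,2) × 0.60108^3 × 0.39892^2 = 10 × 0.2171685 × 0.15913717 = 0.345596 (base)
P(M+10) = C(5,5) × 0.60108^0 × 0.39892^5 = 1 × 1.0000 × 0.0101025 = 0.010103
Relative intensity = 0.010103 / 0.345596 × 100 = 2.92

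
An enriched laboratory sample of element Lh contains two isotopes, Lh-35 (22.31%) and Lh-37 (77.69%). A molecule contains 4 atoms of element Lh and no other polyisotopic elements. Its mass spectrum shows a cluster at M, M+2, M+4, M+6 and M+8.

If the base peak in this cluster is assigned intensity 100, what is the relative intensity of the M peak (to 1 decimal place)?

0.6

Term probabilities: M 0.0025, M+2 0.0345, M+4 0.1803, M+6 0.4185, M+8 0.3643. Base peak = M+6.
P(M+6) = C(4,3) × 0.2231^1 × 0.7769^3 = 4 × 0.2231 × 0.46891634 = 0.418461 (base)
P(M) = C(4,0) × 0.2231^4 × 0.7769^0 = 1 × 0.00247741 × 1.0000 = 0.002477
Relative intensity = 0.002477 / 0.418461 × 100 = 0.6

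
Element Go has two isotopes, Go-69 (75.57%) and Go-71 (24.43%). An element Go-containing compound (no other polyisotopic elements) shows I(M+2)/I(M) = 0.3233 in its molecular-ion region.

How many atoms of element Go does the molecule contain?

1

The M+2/M ratio from n Go atoms is n · q/p = n · 0.2443/0.7557.
n = 0.3233 × 0.7557/0.2443 = 1.00 ≈ 1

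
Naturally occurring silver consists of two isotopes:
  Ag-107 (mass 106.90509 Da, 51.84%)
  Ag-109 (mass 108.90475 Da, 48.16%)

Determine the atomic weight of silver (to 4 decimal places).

The abundance-weighted mean is 0.5184 × 106.90509 + 0.4816 × 108.90475
= 55.419599 + 52.448528 = 107.868127 Da

107.8681 Da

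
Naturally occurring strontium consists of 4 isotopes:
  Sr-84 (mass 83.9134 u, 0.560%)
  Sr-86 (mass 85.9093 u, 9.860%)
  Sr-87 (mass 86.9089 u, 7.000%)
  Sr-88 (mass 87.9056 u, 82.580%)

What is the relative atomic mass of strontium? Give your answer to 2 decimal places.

87.62 u

Average mass = Σ (abundance × isotope mass) = 0.00560 × 83.9134 + 0.09860 × 85.9093 + 0.07000 × 86.9089 + 0.82580 × 87.9056
= 0.46992 + 8.47066 + 6.08362 + 72.59244 = 87.61664 u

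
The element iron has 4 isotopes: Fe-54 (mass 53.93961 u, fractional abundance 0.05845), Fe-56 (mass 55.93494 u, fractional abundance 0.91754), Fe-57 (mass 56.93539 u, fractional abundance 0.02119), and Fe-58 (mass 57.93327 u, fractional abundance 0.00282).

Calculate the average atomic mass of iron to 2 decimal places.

55.85 u

Weight each isotope mass by its fractional abundance: 0.05845 × 53.93961 + 0.91754 × 55.93494 + 0.02119 × 56.93539 + 0.00282 × 57.93327
= 3.152770 + 51.322545 + 1.206461 + 0.163372 = 55.845148 u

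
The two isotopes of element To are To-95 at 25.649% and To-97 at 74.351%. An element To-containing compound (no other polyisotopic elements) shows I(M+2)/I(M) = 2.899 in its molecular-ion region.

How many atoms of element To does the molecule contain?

1

For n independent To atoms, I(M+2)/I(M) = n · (abundance To-97) / (abundance To-95) = n · 0.74351/0.25649.
n = 2.899 × 0.25649/0.74351 = 1.00 ≈ 1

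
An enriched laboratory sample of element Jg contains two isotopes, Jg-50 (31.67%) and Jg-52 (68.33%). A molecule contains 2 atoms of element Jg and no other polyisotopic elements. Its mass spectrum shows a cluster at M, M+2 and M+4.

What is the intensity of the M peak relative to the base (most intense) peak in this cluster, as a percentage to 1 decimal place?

21.5%

Term probabilities: M 0.1003, M+2 0.4328, M+4 0.4669. Base peak = M+4.
P(M+4) = C(2,2) × 0.3167^0 × 0.6833^2 = 1 × 1.0000 × 0.46689889 = 0.466899 (base)
P(M) = C(2,0) × 0.3167^2 × 0.6833^0 = 1 × 0.10029889 × 1.0000 = 0.100299
Relative intensity = 0.100299 / 0.466899 × 100 = 21.5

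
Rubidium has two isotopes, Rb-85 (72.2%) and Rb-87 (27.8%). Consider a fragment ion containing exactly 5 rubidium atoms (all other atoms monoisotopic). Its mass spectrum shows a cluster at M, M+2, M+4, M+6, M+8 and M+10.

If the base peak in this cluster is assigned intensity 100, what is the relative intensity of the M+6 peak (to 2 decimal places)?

Term probabilities: M 0.1962, M+2 0.3777, M+4 0.2909, M+6 0.1120, M+8 0.0216, M+10 0.0017. Base peak = M+2.
P(M+2) = C(5,1) × 0.722^4 × 0.278^1 = 5 × 0.27173701 × 0.2780 = 0.377714 (base)
P(M+6) = C(5,3) × 0.722^2 × 0.278^3 = 10 × 0.521284 × 0.02148495 = 0.111998
Relative intensity = 0.111998 / 0.377714 × 100 = 29.65

29.65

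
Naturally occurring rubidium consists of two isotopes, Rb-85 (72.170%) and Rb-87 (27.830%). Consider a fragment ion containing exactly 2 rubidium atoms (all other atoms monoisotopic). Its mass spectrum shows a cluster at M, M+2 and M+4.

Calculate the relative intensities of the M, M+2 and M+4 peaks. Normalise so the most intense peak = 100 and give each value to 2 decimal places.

The 2 Rb atoms are independent, so intensities follow the terms of (0.72170 + 0.27830)^2.
P(M) = 0.72170^2 = 0.520851
P(M+2) = 2 × 0.72170^1 × 0.27830^1 = 0.401698
P(M+4) = 0.27830^2 = 0.077451
The M peak is largest (0.520851); scaling to 100 gives 100.00 : 77.12 : 14.87.

100.00 : 77.12 : 14.87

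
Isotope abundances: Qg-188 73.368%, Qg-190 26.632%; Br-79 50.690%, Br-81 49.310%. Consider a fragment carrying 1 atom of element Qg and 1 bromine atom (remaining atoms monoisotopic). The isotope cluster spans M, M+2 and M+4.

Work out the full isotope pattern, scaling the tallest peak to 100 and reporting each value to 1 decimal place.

74.9 : 100.0 : 26.4

Element Qg pattern (n=1): 0.73368 : 0.26632
Bromine pattern (n=1): 0.5069 : 0.4931
Convolve the two distributions (both contribute in 2-u steps):
  M: 0.73368×0.5069 = 0.371902
  M+2: 0.73368×0.4931 + 0.26632×0.5069 = 0.496775
  M+4: 0.26632×0.4931 = 0.131322
Scale to base peak (0.496775) = 100: 74.9 : 100.0 : 26.4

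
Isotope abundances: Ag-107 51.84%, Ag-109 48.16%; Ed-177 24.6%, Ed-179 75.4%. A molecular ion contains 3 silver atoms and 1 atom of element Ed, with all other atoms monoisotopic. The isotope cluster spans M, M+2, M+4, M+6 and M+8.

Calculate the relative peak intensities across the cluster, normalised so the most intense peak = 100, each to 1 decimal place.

9.0 : 52.6 : 100.0 : 78.5 : 22.1

Silver pattern (n=3): 0.13931407 : 0.38827347 : 0.36071085 : 0.11170161
Element Ed pattern (n=1): 0.2460 : 0.7540
Convolve the two distributions (both contribute in 2-u steps):
  M: 0.13931407×0.2460 = 0.034271
  M+2: 0.13931407×0.7540 + 0.38827347×0.2460 = 0.200558
  M+4: 0.38827347×0.7540 + 0.36071085×0.2460 = 0.381493
  M+6: 0.36071085×0.7540 + 0.11170161×0.2460 = 0.299455
  M+8: 0.11170161×0.7540 = 0.084223
Scale to base peak (0.381493) = 100: 9.0 : 52.6 : 100.0 : 78.5 : 22.1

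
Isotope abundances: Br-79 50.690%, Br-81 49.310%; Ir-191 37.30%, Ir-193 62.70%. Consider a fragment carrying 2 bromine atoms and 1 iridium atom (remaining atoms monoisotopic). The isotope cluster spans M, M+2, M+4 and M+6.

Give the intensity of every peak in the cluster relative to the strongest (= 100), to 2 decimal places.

23.72 : 86.00 : 100.00 : 37.72

Bromine pattern (n=2): 0.25694761 : 0.49990478 : 0.24314761
Iridium pattern (n=1): 0.3730 : 0.6270
Convolve the two distributions (both contribute in 2-u steps):
  M: 0.25694761×0.3730 = 0.095841
  M+2: 0.25694761×0.6270 + 0.49990478×0.3730 = 0.347571
  M+4: 0.49990478×0.6270 + 0.24314761×0.3730 = 0.404134
  M+6: 0.24314761×0.6270 = 0.152454
Scale to base peak (0.404134) = 100: 23.72 : 86.00 : 100.00 : 37.72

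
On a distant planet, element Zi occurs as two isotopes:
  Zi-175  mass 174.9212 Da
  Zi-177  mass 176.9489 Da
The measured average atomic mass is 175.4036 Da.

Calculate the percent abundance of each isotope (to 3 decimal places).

Zi-175: 76.209%, Zi-177: 23.791%

Let x be the fractional abundance of Zi-175; then Zi-177 has abundance 1 − x.
174.9212·x + 176.9489·(1 − x) = 175.4036
(174.9212 − 176.9489)·x = 175.4036 − 176.9489
x = -1.5453 / -2.0277 = 0.76209 → 76.209% Zi-175, 23.791% Zi-177.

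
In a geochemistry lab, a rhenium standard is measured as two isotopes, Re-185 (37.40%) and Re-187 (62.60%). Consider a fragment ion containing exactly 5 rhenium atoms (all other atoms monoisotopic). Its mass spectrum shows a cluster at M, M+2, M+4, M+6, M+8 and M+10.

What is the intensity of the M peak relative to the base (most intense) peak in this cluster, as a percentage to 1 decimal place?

2.1%

Term probabilities: M 0.0073, M+2 0.0612, M+4 0.2050, M+6 0.3431, M+8 0.2872, M+10 0.0961. Base peak = M+6.
P(M+6) = C(5,3) × 0.3740^2 × 0.6260^3 = 10 × 0.139876 × 0.24531438 = 0.343136 (base)
P(M) = C(5,0) × 0.3740^5 × 0.6260^0 = 1 × 0.00731742 × 1.0000 = 0.007317
Relative intensity = 0.007317 / 0.343136 × 100 = 2.1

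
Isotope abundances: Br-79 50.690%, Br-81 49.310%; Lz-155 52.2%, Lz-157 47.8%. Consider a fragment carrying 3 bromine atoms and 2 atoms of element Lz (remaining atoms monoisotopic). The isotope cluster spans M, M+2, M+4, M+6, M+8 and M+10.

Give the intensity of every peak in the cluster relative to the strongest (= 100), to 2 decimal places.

11.08 : 52.65 : 100.00 : 94.95 : 45.07 : 8.56

Bromine pattern (n=3): 0.13024674 : 0.3801026 : 0.36975457 : 0.11989609
Element Lz pattern (n=2): 0.272484 : 0.499032 : 0.228484
Convolve the two distributions (both contribute in 2-u steps):
  M: 0.13024674×0.272484 = 0.035490
  M+2: 0.13024674×0.499032 + 0.3801026×0.272484 = 0.168569
  M+4: 0.13024674×0.228484 + 0.3801026×0.499032 + 0.36975457×0.272484 = 0.320195
  M+6: 0.3801026×0.228484 + 0.36975457×0.499032 + 0.11989609×0.272484 = 0.304036
  M+8: 0.36975457×0.228484 + 0.11989609×0.499032 = 0.144315
  M+10: 0.11989609×0.228484 = 0.027394
Scale to base peak (0.320195) = 100: 11.08 : 52.65 : 100.00 : 94.95 : 45.07 : 8.56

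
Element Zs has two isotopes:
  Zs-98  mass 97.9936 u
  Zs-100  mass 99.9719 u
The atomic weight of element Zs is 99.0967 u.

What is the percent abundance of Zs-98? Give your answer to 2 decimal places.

With x = fraction of Zs-98 (so Zs-100 is 1 − x):
97.9936·x + 99.9719·(1 − x) = 99.0967
(97.9936 − 99.9719)·x = 99.0967 − 99.9719
x = -0.8752 / -1.9783 = 0.44240 → 44.24% Zs-98, 55.76% Zs-100.

44.24%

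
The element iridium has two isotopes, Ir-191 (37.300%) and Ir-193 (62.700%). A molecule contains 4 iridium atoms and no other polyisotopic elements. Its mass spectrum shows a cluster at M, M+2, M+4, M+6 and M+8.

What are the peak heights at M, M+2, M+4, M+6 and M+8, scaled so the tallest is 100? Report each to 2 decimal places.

5.26 : 35.39 : 89.23 : 100.00 : 42.02

Each Ir atom is independently Ir-191 (p = 0.37300) or Ir-193 (q = 0.62700); the cluster is the binomial expansion (p + q)^4.
P(M) = 0.37300^4 = 0.019357
P(M+2) = 4 × 0.37300^3 × 0.62700^1 = 0.130153
P(M+4) = 6 × 0.37300^2 × 0.62700^2 = 0.328174
P(M+6) = 4 × 0.37300^1 × 0.62700^3 = 0.367766
P(M+8) = 0.62700^4 = 0.154550
The M+6 peak is largest (0.367766); scaling to 100 gives 5.26 : 35.39 : 89.23 : 100.00 : 42.02.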